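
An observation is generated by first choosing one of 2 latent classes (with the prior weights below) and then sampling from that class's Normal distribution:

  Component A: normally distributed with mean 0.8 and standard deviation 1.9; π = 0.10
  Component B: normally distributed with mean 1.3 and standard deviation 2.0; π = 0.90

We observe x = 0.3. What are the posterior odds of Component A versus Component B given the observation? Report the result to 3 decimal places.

0.128

Since P(k|x) ∝ π_k f_k(x), the posterior odds are π_i f_i(x) / (π_j f_j(x)).
Evaluate each component's likelihood at the observed value:
  p_A = 0.202824
  p_B = 0.176033
Posterior odds = (π_A·p_A) / (π_B·p_B) = (0.10·0.202824) / (0.90·0.176033) = 0.0202824 / 0.158429 ≈ 0.128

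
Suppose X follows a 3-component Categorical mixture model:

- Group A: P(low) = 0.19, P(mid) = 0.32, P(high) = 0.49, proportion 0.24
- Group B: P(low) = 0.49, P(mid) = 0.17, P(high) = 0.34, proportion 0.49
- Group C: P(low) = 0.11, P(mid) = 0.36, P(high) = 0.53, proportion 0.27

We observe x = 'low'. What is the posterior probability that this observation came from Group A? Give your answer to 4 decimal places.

0.1446

Posterior ∝ prior × likelihood, so P(k | x) ∝ w_k f_k(x); normalise over all components.
Component likelihoods at x = 'low':
  f_A = 0.19
  f_B = 0.49
  f_C = 0.11
Prior × likelihood for each component:
  w_A·f_A = 0.24 × 0.19 = 0.0456
  w_B·f_B = 0.49 × 0.49 = 0.2401
  w_C·f_C = 0.27 × 0.11 = 0.0297
Sum: 0.0456 + 0.2401 + 0.0297 = 0.3154
P(Group A | the observation) ≈ 0.1446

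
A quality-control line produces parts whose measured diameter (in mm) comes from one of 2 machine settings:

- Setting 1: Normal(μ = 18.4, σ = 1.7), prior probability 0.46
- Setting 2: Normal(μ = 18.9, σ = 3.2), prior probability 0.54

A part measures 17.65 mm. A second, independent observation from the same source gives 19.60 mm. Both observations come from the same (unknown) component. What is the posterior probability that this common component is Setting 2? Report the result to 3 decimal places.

P(component k | x) = w_k·f_k(x) / marginal(x), where marginal(x) = Σ_j w_j·f_j(x).
Since both observations come from the same component, the likelihood for component k is f_k(x₁)·f_k(x₂).
  p_1 = [(1/(1.7·√(2π)))·exp(−(17.65−18.4)²/(2·1.7²)) = 0.234672·exp(-0.09732) = 0.21291] × [0.182921] = 0.0389457
  p_2 = [(1/(3.2·√(2π)))·exp(−(17.65−18.9)²/(2·3.2²)) = 0.124669·exp(-0.07629) = 0.115512] × [0.121722] = 0.0140603
Multiply by the mixture weights:
  w_1·p_1 = 0.46 × 0.0389457 = 0.017915
  w_2·p_2 = 0.54 × 0.0140603 = 0.00759257
Normaliser: 0.017915 + 0.00759257 = 0.0255076
Responsibility of Setting 2: 0.00759257 / 0.0255076 ≈ 0.298

0.298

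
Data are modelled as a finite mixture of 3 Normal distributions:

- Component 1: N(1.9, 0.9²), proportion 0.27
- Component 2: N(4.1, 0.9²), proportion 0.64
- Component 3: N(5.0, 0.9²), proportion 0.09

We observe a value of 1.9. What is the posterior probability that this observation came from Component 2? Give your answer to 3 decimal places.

0.107

P(component k | x) = π_k·f_k(x) / marginal(x), where marginal(x) = Σ_j π_j·f_j(x).
Normal densities:
  f_1 = (1/(0.9·√(2π)))·exp(−(1.9−1.9)²/(2·0.9²)) = 0.443269·exp(-0.00000) = 0.443269
  f_2 = (1/(0.9·√(2π)))·exp(−(1.9−4.1)²/(2·0.9²)) = 0.443269·exp(-2.98765) = 0.0223432
  f_3 = (1/(0.9·√(2π)))·exp(−(1.9−5.0)²/(2·0.9²)) = 0.443269·exp(-5.93210) = 0.00117595
Weight by the priors:
  π_1·f_1 = 0.27 × 0.443269 = 0.119683
  π_2·f_2 = 0.64 × 0.0223432 = 0.0142997
  π_3·f_3 = 0.09 × 0.00117595 = 0.000105836
Evidence: 0.119683 + 0.0142997 + 0.000105836 = 0.134088
P(Component 2 | the observation) ≈ 0.107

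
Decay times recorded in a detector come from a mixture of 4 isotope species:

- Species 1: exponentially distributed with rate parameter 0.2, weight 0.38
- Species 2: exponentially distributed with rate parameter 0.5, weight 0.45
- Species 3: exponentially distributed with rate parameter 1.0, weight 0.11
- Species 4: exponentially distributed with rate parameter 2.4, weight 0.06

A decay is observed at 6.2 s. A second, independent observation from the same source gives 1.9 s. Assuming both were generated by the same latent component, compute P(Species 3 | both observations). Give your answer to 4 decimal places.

0.0067

Posterior ∝ prior × likelihood, so P(k | x) ∝ w_k f_k(x); normalise over all components.
Since both observations come from the same component, the likelihood for component k is f_k(x₁)·f_k(x₂).
  L_1 = [0.0578768] × [0.136772] = 0.00791595
  L_2 = [0.0225246] × [0.193371] = 0.00435559
  L_3 = [0.00202943] × [0.149569] = 0.000303539
  L_4 = [8.27769e-07] × [0.0251089] = 2.07844e-08
Weight by the priors:
  w_1·L_1 = 0.38 × 0.00791595 = 0.00300806
  w_2·L_2 = 0.45 × 0.00435559 = 0.00196002
  w_3·L_3 = 0.11 × 0.000303539 = 3.33893e-05
  w_4·L_4 = 0.06 × 2.07844e-08 = 1.24706e-09
Marginal: 0.00300806 + 0.00196002 + 3.33893e-05 + 1.24706e-09 = 0.00500147
P(Species 3 | x₁,x₂) = 3.33893e-05 / 0.00500147 ≈ 0.0067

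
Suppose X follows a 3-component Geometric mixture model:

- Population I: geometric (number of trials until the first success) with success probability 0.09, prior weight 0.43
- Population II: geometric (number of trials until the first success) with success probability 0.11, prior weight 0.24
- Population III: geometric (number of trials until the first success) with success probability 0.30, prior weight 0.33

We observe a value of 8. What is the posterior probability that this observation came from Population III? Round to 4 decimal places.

0.2047

P(component k | x) = π_k·f_k(x) / marginal(x), where marginal(x) = Σ_j π_j·f_j(x).
Geometric probabilities:
  f_I = 0.09·(1−0.09)^7 = 0.09·0.516761 = 0.0465085
  f_II = 0.11·(1−0.11)^7 = 0.11·0.442313 = 0.0486545
  f_III = 0.30·(1−0.30)^7 = 0.30·0.0823543 = 0.0247063
Multiply by the mixture weights:
  π_I·f_I = 0.43 × 0.0465085 = 0.0199987
  π_II·f_II = 0.24 × 0.0486545 = 0.0116771
  π_III·f_III = 0.33 × 0.0247063 = 0.00815308
Evidence: 0.0199987 + 0.0116771 + 0.00815308 = 0.0398288
P(Population III | data) ≈ 0.2047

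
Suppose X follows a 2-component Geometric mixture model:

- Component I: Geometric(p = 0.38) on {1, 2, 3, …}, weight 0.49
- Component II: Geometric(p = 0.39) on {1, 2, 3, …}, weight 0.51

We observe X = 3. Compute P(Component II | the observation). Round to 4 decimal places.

0.5084

The responsibility of component k is π_k f_k(x) divided by Σ_j π_j f_j(x).
Geometric probabilities:
  f_I = 0.38·(1−0.38)^2 = 0.38·0.3844 = 0.146072
  f_II = 0.39·(1−0.39)^2 = 0.39·0.3721 = 0.145119
Weight by the priors:
  π_I·f_I = 0.49 × 0.146072 = 0.0715753
  π_II·f_II = 0.51 × 0.145119 = 0.0740107
Denominator: 0.0715753 + 0.0740107 = 0.145586
So the posterior for Component II is 0.0740107 / 0.145586 ≈ 0.5084.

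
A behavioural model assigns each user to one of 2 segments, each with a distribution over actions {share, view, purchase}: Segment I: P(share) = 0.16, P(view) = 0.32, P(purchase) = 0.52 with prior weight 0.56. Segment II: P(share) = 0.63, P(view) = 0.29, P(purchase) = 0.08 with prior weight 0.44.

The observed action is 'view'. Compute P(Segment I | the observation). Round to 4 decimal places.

By Bayes' theorem, P(k | x) = w_k f_k(x) / Σ_j w_j f_j(x).
Component likelihoods at x = 'view':
  p_I = 0.32
  p_II = 0.29
Weight by the priors:
  w_I·p_I = 0.56 × 0.32 = 0.1792
  w_II·p_II = 0.44 × 0.29 = 0.1276
Evidence: 0.1792 + 0.1276 = 0.3068
P(Segment I | the observation) ≈ 0.5841

0.5841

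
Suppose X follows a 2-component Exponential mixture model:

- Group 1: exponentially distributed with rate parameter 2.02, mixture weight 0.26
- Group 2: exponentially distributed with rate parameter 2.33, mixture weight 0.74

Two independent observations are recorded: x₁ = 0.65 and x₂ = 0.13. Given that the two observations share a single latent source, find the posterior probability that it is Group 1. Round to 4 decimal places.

The responsibility of component k is π_k f_k(x) divided by Σ_j π_j f_j(x).
Since both observations come from the same component, the likelihood for component k is f_k(x₁)·f_k(x₂).
  p_1 = [2.02·e^(−2.02·0.65) = 2.02·e^(−1.3130) = 0.543404] × [1.55348] = 0.844167
  p_2 = [2.33·e^(−2.33·0.65) = 2.33·e^(−1.5145) = 0.512409] × [1.72111] = 0.881912
Multiply by the mixture weights:
  π_1·p_1 = 0.26 × 0.844167 = 0.219483
  π_2·p_2 = 0.74 × 0.881912 = 0.652615
Denominator: 0.219483 + 0.652615 = 0.872098
P(Group 1 | x₁, x₂) = 0.219483 / 0.872098 ≈ 0.2517

0.2517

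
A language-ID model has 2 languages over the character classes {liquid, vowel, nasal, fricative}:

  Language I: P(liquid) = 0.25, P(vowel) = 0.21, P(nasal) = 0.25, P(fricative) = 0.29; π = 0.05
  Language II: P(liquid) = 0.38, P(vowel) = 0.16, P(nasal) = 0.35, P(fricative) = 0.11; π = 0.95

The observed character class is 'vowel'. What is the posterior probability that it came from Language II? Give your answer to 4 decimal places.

By Bayes' theorem, P(k | x) = π_k f_k(x) / Σ_j π_j f_j(x).
Categorical probabilities:
  L_I = 0.21
  L_II = 0.16
Unnormalised posteriors:
  π_I·L_I = 0.05 × 0.21 = 0.0105
  π_II·L_II = 0.95 × 0.16 = 0.152
Marginal: 0.0105 + 0.152 = 0.1625
P(Language II | 'vowel') ≈ 0.9354

0.9354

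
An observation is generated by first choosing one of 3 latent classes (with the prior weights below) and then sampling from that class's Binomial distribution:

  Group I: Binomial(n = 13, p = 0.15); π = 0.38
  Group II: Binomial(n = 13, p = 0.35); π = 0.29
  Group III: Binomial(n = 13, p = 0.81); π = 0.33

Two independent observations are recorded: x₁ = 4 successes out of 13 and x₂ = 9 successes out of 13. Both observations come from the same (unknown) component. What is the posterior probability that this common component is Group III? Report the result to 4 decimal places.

0.0070

P(component k | x) = π_k·f_k(x) / marginal(x), where marginal(x) = Σ_j π_j·f_j(x).
Since both observations come from the same component, the likelihood for component k is f_k(x₁)·f_k(x₂).
  f_I = [C(13,4)·0.15^4·0.85^9 = 715·0.00050625·0.231617 = 0.0838381] × [1.43484e-05] = 1.20294e-06
  f_II = [C(13,4)·0.35^4·0.65^9 = 715·0.0150062·0.0207119 = 0.222228] × [0.0100594] = 0.00223548
  f_III = [C(13,4)·0.81^4·0.19^9 = 715·0.430467·3.22688e-07 = 9.93181e-05] × [0.139857] = 1.38904e-05
Unnormalised posteriors:
  π_I·f_I = 0.38 × 1.20294e-06 = 4.57118e-07
  π_II·f_II = 0.29 × 0.00223548 = 0.000648288
  π_III·f_III = 0.33 × 1.38904e-05 = 4.58383e-06
Normaliser: 4.57118e-07 + 0.000648288 + 4.58383e-06 = 0.000653329
Responsibility of Group III: 4.58383e-06 / 0.000653329 ≈ 0.0070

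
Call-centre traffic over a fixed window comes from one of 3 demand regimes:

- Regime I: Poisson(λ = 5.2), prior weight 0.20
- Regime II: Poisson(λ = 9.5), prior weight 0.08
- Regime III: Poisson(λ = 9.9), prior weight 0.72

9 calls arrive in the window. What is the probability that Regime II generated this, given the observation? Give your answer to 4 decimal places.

By Bayes' theorem, P(k | x) = π_k f_k(x) / Σ_j π_j f_j(x).
Poisson probabilities:
  f_I = 0.0422606
  f_II = 0.130003
  f_III = 0.12631
Weight by the priors:
  π_I·f_I = 0.20 × 0.0422606 = 0.00845212
  π_II·f_II = 0.08 × 0.130003 = 0.0104002
  π_III·f_III = 0.72 × 0.12631 = 0.0909433
Denominator: 0.00845212 + 0.0104002 + 0.0909433 = 0.109796
Responsibility of Regime II: 0.0104002 / 0.109796 ≈ 0.0947

0.0947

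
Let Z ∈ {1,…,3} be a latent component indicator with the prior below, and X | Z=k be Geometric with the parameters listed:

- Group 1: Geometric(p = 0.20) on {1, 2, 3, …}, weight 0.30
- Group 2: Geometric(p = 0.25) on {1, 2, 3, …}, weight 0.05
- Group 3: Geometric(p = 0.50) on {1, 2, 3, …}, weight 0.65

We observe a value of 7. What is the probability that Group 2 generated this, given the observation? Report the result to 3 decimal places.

0.097

By Bayes' theorem, P(k | x) = π_k f_k(x) / Σ_j π_j f_j(x).
Evaluate each component's likelihood at the observed value:
  f_1 = 0.20·(1−0.20)^6 = 0.20·0.262144 = 0.0524288
  f_2 = 0.25·(1−0.25)^6 = 0.25·0.177979 = 0.0444946
  f_3 = 0.50·(1−0.50)^6 = 0.50·0.015625 = 0.0078125
Prior × likelihood for each component:
  π_1·f_1 = 0.30 × 0.0524288 = 0.0157286
  π_2·f_2 = 0.05 × 0.0444946 = 0.00222473
  π_3·f_3 = 0.65 × 0.0078125 = 0.00507813
Marginal: 0.0157286 + 0.00222473 + 0.00507813 = 0.0230315
Responsibility of Group 2: 0.00222473 / 0.0230315 ≈ 0.097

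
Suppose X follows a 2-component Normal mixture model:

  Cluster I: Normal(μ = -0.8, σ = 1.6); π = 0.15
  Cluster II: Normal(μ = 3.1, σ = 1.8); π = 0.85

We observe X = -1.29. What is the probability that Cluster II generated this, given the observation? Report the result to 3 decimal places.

0.212

P(component k | x) = π_k·f_k(x) / marginal(x), where marginal(x) = Σ_j π_j·f_j(x).
Normal densities:
  L_I = (1/(1.6·√(2π)))·exp(−(-1.29−-0.8)²/(2·1.6²)) = 0.249339·exp(-0.04689) = 0.237916
  L_II = (1/(1.8·√(2π)))·exp(−(-1.29−3.1)²/(2·1.8²)) = 0.221635·exp(-2.97409) = 0.0113242
Prior × likelihood for each component:
  π_I·L_I = 0.15 × 0.237916 = 0.0356874
  π_II·L_II = 0.85 × 0.0113242 = 0.00962556
Marginal: 0.0356874 + 0.00962556 = 0.045313
P(Cluster II | data) ≈ 0.212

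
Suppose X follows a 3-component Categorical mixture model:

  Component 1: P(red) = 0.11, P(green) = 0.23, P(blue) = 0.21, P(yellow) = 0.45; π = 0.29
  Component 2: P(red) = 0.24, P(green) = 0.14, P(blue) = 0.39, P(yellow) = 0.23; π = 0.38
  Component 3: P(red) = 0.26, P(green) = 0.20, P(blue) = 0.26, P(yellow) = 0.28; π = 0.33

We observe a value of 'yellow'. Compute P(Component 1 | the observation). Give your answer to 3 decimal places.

0.421

P(component k | x) = w_k·f_k(x) / marginal(x), where marginal(x) = Σ_j w_j·f_j(x).
Evaluate each component's likelihood at the observed value:
  f_1 = 0.45
  f_2 = 0.23
  f_3 = 0.28
Multiply by the mixture weights:
  w_1·f_1 = 0.29 × 0.45 = 0.1305
  w_2·f_2 = 0.38 × 0.23 = 0.0874
  w_3·f_3 = 0.33 × 0.28 = 0.0924
Evidence: 0.1305 + 0.0874 + 0.0924 = 0.3103
Responsibility of Component 1: 0.1305 / 0.3103 ≈ 0.421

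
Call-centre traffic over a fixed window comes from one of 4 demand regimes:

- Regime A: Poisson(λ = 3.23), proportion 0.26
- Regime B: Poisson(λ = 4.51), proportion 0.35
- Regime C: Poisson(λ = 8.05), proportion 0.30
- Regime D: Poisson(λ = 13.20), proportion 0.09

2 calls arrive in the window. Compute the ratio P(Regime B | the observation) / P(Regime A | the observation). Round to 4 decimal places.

0.7297

The posterior odds equal the prior odds times the likelihood ratio: (π_i/π_j)·(f_i(x)/f_j(x)).
Evaluate each component's likelihood at the observed value:
  L_A = 0.20635
  L_B = 0.111855
  L_C = 0.0103393
  L_D = 0.000161224
0.0391492 / 0.0536509 ≈ 0.7297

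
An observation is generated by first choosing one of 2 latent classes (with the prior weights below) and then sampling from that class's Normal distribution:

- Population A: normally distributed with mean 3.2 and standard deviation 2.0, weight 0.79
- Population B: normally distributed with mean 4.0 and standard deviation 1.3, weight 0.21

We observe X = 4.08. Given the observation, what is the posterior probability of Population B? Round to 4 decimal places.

Posterior ∝ prior × likelihood, so P(k | x) ∝ w_k f_k(x); normalise over all components.
Normal densities:
  p_A = (1/(2.0·√(2π)))·exp(−(4.08−3.2)²/(2·2.0²)) = 0.199471·exp(-0.09680) = 0.181067
  p_B = (1/(1.3·√(2π)))·exp(−(4.08−4.0)²/(2·1.3²)) = 0.306879·exp(-0.00189) = 0.306298
Weight by the priors:
  w_A·p_A = 0.79 × 0.181067 = 0.143043
  w_B·p_B = 0.21 × 0.306298 = 0.0643226
Sum: 0.143043 + 0.0643226 = 0.207366
P(Population B | the observation) = 0.0643226 / 0.207366 ≈ 0.3102

0.3102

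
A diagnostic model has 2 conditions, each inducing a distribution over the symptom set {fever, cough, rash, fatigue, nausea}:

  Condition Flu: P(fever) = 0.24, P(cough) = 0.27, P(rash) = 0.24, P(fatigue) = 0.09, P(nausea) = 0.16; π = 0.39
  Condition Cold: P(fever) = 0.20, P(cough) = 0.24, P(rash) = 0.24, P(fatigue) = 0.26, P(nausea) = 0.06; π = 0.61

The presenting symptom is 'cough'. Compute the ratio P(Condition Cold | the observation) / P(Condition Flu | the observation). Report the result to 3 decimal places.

1.390

Posterior odds = (π_i f_i(x)) / (π_j f_j(x)); the normalising sum cancels.
Component likelihoods at x = 'cough':
  f_Flu = 0.27
  f_Cold = 0.24
Posterior odds = (π_Cold·f_Cold) / (π_Flu·f_Flu) = (0.61·0.24) / (0.39·0.27) = 0.1464 / 0.1053 ≈ 1.390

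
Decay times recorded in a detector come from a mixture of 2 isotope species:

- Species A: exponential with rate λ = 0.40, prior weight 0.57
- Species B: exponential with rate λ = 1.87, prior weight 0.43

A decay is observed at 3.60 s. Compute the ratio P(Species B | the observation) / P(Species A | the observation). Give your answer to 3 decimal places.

0.018

Only the two components matter; the odds are (P(Z=i) f_i(x)) / (P(Z=j) f_j(x)).
Component likelihoods at x = 3.60 s:
  f_A = 0.0947711
  f_B = 0.00222931
Odds = (0.43/0.57) × (0.00222931/0.0947711) = 0.754386 × 0.0235231 ≈ 0.018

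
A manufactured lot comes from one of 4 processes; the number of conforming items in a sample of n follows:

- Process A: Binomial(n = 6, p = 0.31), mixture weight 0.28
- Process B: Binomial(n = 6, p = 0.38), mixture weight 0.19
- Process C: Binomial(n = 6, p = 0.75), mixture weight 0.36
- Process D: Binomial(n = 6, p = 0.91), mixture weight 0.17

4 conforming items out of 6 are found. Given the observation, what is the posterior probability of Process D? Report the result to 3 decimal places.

By Bayes' theorem, P(k | x) = w_k f_k(x) / Σ_j w_j f_j(x).
Binomial probabilities:
  p_A = C(6,4)·0.31^4·0.69^2 = 15·0.00923521·0.4761 = 0.0659533
  p_B = C(6,4)·0.38^4·0.62^2 = 15·0.0208514·0.3844 = 0.120229
  p_C = C(6,4)·0.75^4·0.25^2 = 15·0.316406·0.0625 = 0.296631
  p_D = C(6,4)·0.91^4·0.09^2 = 15·0.68575·0.0081 = 0.0833186
Unnormalised posteriors:
  w_A·p_A = 0.28 × 0.0659533 = 0.0184669
  w_B·p_B = 0.19 × 0.120229 = 0.0228435
  w_C·p_C = 0.36 × 0.296631 = 0.106787
  w_D·p_D = 0.17 × 0.0833186 = 0.0141642
Sum: 0.0184669 + 0.0228435 + 0.106787 + 0.0141642 = 0.162262
So the posterior for Process D is 0.0141642 / 0.162262 ≈ 0.087.

0.087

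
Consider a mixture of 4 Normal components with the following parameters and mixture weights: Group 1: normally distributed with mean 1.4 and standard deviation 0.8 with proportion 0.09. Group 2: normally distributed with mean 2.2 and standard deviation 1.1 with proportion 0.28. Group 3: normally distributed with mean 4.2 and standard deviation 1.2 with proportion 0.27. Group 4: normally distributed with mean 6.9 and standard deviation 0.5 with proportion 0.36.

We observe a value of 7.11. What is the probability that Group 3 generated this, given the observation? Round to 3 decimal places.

0.018

P(component k | x) = w_k·f_k(x) / marginal(x), where marginal(x) = Σ_j w_j·f_j(x).
Normal densities:
  p_1 = 4.32008e-12
  p_2 = 1.71027e-05
  p_3 = 0.0175698
  p_4 = 0.730525
Weight by the priors:
  w_1·p_1 = 0.09 × 4.32008e-12 = 3.88807e-13
  w_2·p_2 = 0.28 × 1.71027e-05 = 4.78876e-06
  w_3·p_3 = 0.27 × 0.0175698 = 0.00474385
  w_4·p_4 = 0.36 × 0.730525 = 0.262989
Denominator: 3.88807e-13 + 4.78876e-06 + 0.00474385 + 0.262989 = 0.267738
Responsibility of Group 3: 0.00474385 / 0.267738 ≈ 0.018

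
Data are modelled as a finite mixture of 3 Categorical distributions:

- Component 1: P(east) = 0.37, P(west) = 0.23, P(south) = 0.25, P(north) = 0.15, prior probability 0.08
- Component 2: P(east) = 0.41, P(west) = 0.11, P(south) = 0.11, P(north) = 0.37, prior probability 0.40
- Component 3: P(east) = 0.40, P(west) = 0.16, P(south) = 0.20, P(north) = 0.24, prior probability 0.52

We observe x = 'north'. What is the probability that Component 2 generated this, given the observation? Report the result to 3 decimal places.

0.520

P(component k | x) = P(Z=k)·f_k(x) / marginal(x), where marginal(x) = Σ_j P(Z=j)·f_j(x).
Categorical probabilities:
  f_1 = P(north | comp) = 0.15
  f_2 = P(north | comp) = 0.37
  f_3 = P(north | comp) = 0.24
Prior × likelihood for each component:
  P(Z=1)·f_1 = 0.08 × 0.15 = 0.012
  P(Z=2)·f_2 = 0.40 × 0.37 = 0.148
  P(Z=3)·f_3 = 0.52 × 0.24 = 0.1248
Normaliser: 0.012 + 0.148 + 0.1248 = 0.2848
P(Component 2 | data) ≈ 0.520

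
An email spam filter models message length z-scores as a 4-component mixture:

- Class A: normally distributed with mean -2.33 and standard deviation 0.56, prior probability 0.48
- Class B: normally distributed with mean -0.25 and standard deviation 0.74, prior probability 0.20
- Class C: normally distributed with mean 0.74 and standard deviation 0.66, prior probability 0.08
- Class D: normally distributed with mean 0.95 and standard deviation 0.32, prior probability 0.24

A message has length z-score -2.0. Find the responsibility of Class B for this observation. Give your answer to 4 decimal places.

By Bayes' theorem, P(k | x) = π_k f_k(x) / Σ_j π_j f_j(x).
Component likelihoods at x = -2.0:
  f_A = (1/(0.56·√(2π)))·exp(−(-2.0−-2.33)²/(2·0.56²)) = 0.712397·exp(-0.17363) = 0.598847
  f_B = (1/(0.74·√(2π)))·exp(−(-2.0−-0.25)²/(2·0.74²)) = 0.539111·exp(-2.79629) = 0.0329051
  f_C = (1/(0.66·√(2π)))·exp(−(-2.0−0.74)²/(2·0.66²)) = 0.604458·exp(-8.61754) = 0.000109349
  f_D = (1/(0.32·√(2π)))·exp(−(-2.0−0.95)²/(2·0.32²)) = 1.246695·exp(-42.49268) = 4.37951e-19
Prior × likelihood for each component:
  π_A·f_A = 0.48 × 0.598847 = 0.287447
  π_B·f_B = 0.20 × 0.0329051 = 0.00658103
  π_C·f_C = 0.08 × 0.000109349 = 8.74795e-06
  π_D·f_D = 0.24 × 4.37951e-19 = 1.05108e-19
Sum: 0.287447 + 0.00658103 + 8.74795e-06 + 1.05108e-19 = 0.294036
P(Class B | the observation) = 0.00658103 / 0.294036 ≈ 0.0224

0.0224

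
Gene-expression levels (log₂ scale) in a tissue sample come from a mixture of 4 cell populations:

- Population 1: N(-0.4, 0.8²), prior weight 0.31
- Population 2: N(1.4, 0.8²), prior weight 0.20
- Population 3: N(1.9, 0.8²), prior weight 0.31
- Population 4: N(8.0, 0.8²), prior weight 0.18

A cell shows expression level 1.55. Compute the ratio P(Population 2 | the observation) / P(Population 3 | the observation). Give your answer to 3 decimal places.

Since P(k|x) ∝ w_k f_k(x), the posterior odds are w_i f_i(x) / (w_j f_j(x)).
Component likelihoods at x = 1.55:
  L_1 = 0.0255658
  L_2 = 0.489989
  L_3 = 0.453165
  L_4 = 3.82297e-15
0.0979977 / 0.140481 ≈ 0.698

0.698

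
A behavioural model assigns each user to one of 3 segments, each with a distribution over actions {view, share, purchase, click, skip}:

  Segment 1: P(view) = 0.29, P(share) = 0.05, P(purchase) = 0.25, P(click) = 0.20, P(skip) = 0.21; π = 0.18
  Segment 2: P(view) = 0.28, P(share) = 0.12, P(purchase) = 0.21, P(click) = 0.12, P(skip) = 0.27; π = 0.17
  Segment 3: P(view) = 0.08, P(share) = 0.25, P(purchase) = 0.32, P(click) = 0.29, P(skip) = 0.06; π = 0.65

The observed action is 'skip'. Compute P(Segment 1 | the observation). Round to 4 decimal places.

0.3081

By Bayes' theorem, P(k | x) = w_k f_k(x) / Σ_j w_j f_j(x).
Evaluate each component's likelihood at the observed value:
  p_1 = 0.21
  p_2 = 0.27
  p_3 = 0.06
Unnormalised posteriors:
  w_1·p_1 = 0.18 × 0.21 = 0.0378
  w_2·p_2 = 0.17 × 0.27 = 0.0459
  w_3·p_3 = 0.65 × 0.06 = 0.039
Normaliser: 0.0378 + 0.0459 + 0.039 = 0.1227
P(Segment 1 | data) ≈ 0.3081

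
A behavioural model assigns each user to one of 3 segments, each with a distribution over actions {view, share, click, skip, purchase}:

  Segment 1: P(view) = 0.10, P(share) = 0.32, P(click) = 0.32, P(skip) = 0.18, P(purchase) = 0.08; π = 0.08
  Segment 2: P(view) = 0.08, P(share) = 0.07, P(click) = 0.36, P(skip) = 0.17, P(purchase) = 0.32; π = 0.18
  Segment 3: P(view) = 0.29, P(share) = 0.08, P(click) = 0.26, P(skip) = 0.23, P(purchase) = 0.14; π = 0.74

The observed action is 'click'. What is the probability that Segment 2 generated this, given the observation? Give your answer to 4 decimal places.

0.2291

The responsibility of component k is π_k f_k(x) divided by Σ_j π_j f_j(x).
Component likelihoods at x = 'click':
  f_1 = 0.32
  f_2 = 0.36
  f_3 = 0.26
Unnormalised posteriors:
  π_1·f_1 = 0.08 × 0.32 = 0.0256
  π_2·f_2 = 0.18 × 0.36 = 0.0648
  π_3·f_3 = 0.74 × 0.26 = 0.1924
Marginal: 0.0256 + 0.0648 + 0.1924 = 0.2828
Responsibility of Segment 2: 0.0648 / 0.2828 ≈ 0.2291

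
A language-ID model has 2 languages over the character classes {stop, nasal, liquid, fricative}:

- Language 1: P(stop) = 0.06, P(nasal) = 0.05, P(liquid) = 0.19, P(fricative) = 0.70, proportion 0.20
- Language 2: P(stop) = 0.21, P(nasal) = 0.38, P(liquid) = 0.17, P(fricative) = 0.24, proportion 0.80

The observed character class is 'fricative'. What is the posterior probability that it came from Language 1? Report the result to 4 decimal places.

P(component k | x) = π_k·f_k(x) / marginal(x), where marginal(x) = Σ_j π_j·f_j(x).
Evaluate each component's likelihood at the observed value:
  L_1 = P(fricative | comp) = 0.70
  L_2 = P(fricative | comp) = 0.24
Multiply by the mixture weights:
  π_1·L_1 = 0.20 × 0.7 = 0.14
  π_2·L_2 = 0.80 × 0.24 = 0.192
Evidence: 0.14 + 0.192 = 0.332
So the posterior for Language 1 is 0.14 / 0.332 ≈ 0.4217.

0.4217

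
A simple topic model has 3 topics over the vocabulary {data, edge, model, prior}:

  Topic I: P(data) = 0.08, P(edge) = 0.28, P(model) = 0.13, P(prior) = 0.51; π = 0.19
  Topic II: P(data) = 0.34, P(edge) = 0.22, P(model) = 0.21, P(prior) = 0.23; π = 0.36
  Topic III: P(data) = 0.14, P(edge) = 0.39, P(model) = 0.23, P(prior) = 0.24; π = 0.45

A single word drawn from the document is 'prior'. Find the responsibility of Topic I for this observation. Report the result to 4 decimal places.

0.3368

By Bayes' theorem, P(k | x) = π_k f_k(x) / Σ_j π_j f_j(x).
Categorical probabilities:
  f_I = P(prior | comp) = 0.51
  f_II = P(prior | comp) = 0.23
  f_III = P(prior | comp) = 0.24
Unnormalised posteriors:
  π_I·f_I = 0.19 × 0.51 = 0.0969
  π_II·f_II = 0.36 × 0.23 = 0.0828
  π_III·f_III = 0.45 × 0.24 = 0.108
Marginal: 0.0969 + 0.0828 + 0.108 = 0.2877
P(Topic I | x) ≈ 0.3368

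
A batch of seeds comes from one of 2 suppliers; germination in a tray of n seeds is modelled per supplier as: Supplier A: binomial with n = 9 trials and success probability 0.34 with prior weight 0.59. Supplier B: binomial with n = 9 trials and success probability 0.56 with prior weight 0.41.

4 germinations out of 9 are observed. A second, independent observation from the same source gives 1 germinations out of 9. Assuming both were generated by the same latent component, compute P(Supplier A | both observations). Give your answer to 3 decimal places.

0.959

P(component k | x) = π_k·f_k(x) / marginal(x), where marginal(x) = Σ_j π_j·f_j(x).
Since both observations come from the same component, the likelihood for component k is f_k(x₁)·f_k(x₂).
  L_A = [0.210866] × [0.110172] = 0.0232316
  L_B = [0.204355] × [0.0070803] = 0.0014469
Multiply by the mixture weights:
  π_A·L_A = 0.59 × 0.0232316 = 0.0137066
  π_B·L_B = 0.41 × 0.0014469 = 0.000593228
Marginal: 0.0137066 + 0.000593228 = 0.0142999
So the posterior for Supplier A is 0.0137066 / 0.0142999 ≈ 0.959.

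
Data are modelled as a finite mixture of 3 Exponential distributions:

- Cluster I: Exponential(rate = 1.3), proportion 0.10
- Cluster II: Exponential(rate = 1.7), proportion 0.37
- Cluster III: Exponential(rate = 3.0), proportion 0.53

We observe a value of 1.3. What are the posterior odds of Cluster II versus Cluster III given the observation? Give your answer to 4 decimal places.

Since P(k|x) ∝ P(Z=k) f_k(x), the posterior odds are P(Z=i) f_i(x) / (P(Z=j) f_j(x)).
Exponential densities:
  p_I = 1.3·e^(−1.3·1.3) = 1.3·e^(−1.6900) = 0.239875
  p_II = 1.7·e^(−1.7·1.3) = 1.7·e^(−2.2100) = 0.186491
  p_III = 3.0·e^(−3.0·1.3) = 3.0·e^(−3.9000) = 0.0607257
Posterior odds = (P(Z=II)·p_II) / (P(Z=III)·p_III) = (0.37·0.186491) / (0.53·0.0607257) = 0.0690017 / 0.0321846 ≈ 2.1439

2.1439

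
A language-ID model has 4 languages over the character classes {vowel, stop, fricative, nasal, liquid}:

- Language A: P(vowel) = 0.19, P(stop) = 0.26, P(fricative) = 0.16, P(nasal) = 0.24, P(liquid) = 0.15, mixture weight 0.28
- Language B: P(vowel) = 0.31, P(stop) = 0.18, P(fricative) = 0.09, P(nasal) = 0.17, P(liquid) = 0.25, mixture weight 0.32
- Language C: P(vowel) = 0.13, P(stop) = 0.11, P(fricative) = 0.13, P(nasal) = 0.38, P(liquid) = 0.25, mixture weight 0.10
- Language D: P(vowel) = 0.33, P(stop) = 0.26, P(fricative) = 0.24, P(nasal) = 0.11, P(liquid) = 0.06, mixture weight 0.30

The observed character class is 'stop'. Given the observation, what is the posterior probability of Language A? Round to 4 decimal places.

P(component k | x) = w_k·f_k(x) / marginal(x), where marginal(x) = Σ_j w_j·f_j(x).
Categorical probabilities:
  L_A = P(stop | comp) = 0.26
  L_B = P(stop | comp) = 0.18
  L_C = P(stop | comp) = 0.11
  L_D = P(stop | comp) = 0.26
Weight by the priors:
  w_A·L_A = 0.28 × 0.26 = 0.0728
  w_B·L_B = 0.32 × 0.18 = 0.0576
  w_C·L_C = 0.10 × 0.11 = 0.011
  w_D·L_D = 0.30 × 0.26 = 0.078
Normaliser: 0.0728 + 0.0576 + 0.011 + 0.078 = 0.2194
P(Language A | data) ≈ 0.3318

0.3318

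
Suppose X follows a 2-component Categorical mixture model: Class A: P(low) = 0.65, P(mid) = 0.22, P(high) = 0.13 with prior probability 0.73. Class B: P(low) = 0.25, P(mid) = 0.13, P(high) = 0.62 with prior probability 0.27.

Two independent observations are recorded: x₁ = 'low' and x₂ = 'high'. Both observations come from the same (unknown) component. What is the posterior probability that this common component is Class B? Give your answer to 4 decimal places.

0.4042

By Bayes' theorem, P(k | x) = π_k f_k(x) / Σ_j π_j f_j(x).
Since both observations come from the same component, the likelihood for component k is f_k(x₁)·f_k(x₂).
  p_A = [P(low | comp) = 0.65] × [0.13] = 0.0845
  p_B = [P(low | comp) = 0.25] × [0.62] = 0.155
Unnormalised posteriors:
  π_A·p_A = 0.73 × 0.0845 = 0.061685
  π_B·p_B = 0.27 × 0.155 = 0.04185
Evidence: 0.061685 + 0.04185 = 0.103535
P(Class B | x₁, x₂) = 0.04185 / 0.103535 ≈ 0.4042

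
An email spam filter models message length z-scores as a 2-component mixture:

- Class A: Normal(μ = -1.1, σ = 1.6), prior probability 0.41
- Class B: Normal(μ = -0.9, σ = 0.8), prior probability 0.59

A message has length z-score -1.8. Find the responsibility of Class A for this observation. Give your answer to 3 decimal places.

P(component k | x) = π_k·f_k(x) / marginal(x), where marginal(x) = Σ_j π_j·f_j(x).
Evaluate each component's likelihood at the observed value:
  p_A = (1/(1.6·√(2π)))·exp(−(-1.8−-1.1)²/(2·1.6²)) = 0.249339·exp(-0.09570) = 0.226583
  p_B = (1/(0.8·√(2π)))·exp(−(-1.8−-0.9)²/(2·0.8²)) = 0.498678·exp(-0.63281) = 0.264846
Weight by the priors:
  π_A·p_A = 0.41 × 0.226583 = 0.0928989
  π_B·p_B = 0.59 × 0.264846 = 0.156259
Marginal: 0.0928989 + 0.156259 = 0.249158
So the posterior for Class A is 0.0928989 / 0.249158 ≈ 0.373.

0.373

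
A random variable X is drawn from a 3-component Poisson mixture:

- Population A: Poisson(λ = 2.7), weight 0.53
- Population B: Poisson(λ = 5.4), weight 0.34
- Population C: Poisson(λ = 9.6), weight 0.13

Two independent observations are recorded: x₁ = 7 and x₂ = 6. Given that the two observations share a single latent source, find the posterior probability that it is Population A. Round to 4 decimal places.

Posterior ∝ prior × likelihood, so P(k | x) ∝ π_k f_k(x); normalise over all components.
Since both observations come from the same component, the likelihood for component k is f_k(x₁)·f_k(x₂).
  f_A = [e^(−2.7)·2.7^7/7! = 0.0139483] × [0.0361622] = 0.000504401
  f_B = [e^(−5.4)·5.4^7/7! = 0.119987] × [0.155539] = 0.0186627
  f_C = [e^(−9.6)·9.6^7/7! = 0.100981] × [0.0736322] = 0.00743548
Multiply by the mixture weights:
  π_A·f_A = 0.53 × 0.000504401 = 0.000267332
  π_B·f_B = 0.34 × 0.0186627 = 0.00634533
  π_C·f_C = 0.13 × 0.00743548 = 0.000966612
Evidence: 0.000267332 + 0.00634533 + 0.000966612 = 0.00757928
P(Population A | x) = 0.000267332 / 0.00757928 ≈ 0.0353

0.0353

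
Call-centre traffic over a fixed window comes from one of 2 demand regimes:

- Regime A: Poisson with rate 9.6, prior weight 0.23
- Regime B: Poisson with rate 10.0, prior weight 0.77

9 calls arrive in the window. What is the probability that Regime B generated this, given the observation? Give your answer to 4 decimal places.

By Bayes' theorem, P(k | x) = w_k f_k(x) / Σ_j w_j f_j(x).
Evaluate each component's likelihood at the observed value:
  p_A = e^(−9.6)·9.6^9/9! = 0.129256
  p_B = e^(−10.0)·10.0^9/9! = 0.12511
Multiply by the mixture weights:
  w_A·p_A = 0.23 × 0.129256 = 0.0297289
  w_B·p_B = 0.77 × 0.12511 = 0.0963347
Normaliser: 0.0297289 + 0.0963347 = 0.126064
So the posterior for Regime B is 0.0963347 / 0.126064 ≈ 0.7642.

0.7642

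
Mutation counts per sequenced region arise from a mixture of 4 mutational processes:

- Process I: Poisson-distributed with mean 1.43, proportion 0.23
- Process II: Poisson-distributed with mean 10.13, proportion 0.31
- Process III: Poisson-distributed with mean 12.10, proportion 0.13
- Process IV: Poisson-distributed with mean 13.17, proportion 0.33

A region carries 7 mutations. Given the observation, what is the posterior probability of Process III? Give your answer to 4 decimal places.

0.1328

The responsibility of component k is π_k f_k(x) divided by Σ_j π_j f_j(x).
Poisson probabilities:
  L_I = 0.000580605
  L_II = 0.086583
  L_III = 0.0418894
  L_IV = 0.0260023
Prior × likelihood for each component:
  π_I·L_I = 0.23 × 0.000580605 = 0.000133539
  π_II·L_II = 0.31 × 0.086583 = 0.0268407
  π_III·L_III = 0.13 × 0.0418894 = 0.00544562
  π_IV·L_IV = 0.33 × 0.0260023 = 0.00858075
Denominator: 0.000133539 + 0.0268407 + 0.00544562 + 0.00858075 = 0.0410006
So the posterior for Process III is 0.00544562 / 0.0410006 ≈ 0.1328.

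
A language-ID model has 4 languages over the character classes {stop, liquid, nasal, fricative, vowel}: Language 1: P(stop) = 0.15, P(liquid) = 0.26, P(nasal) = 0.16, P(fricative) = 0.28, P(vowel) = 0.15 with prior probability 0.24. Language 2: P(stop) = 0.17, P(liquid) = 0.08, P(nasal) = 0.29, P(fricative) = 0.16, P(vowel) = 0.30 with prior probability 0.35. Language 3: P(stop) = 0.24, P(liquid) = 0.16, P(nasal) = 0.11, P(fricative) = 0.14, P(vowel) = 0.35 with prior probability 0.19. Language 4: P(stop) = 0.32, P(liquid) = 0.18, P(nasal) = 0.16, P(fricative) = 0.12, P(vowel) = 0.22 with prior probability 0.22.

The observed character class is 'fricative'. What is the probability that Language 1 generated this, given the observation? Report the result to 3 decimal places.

0.381

By Bayes' theorem, P(k | x) = w_k f_k(x) / Σ_j w_j f_j(x).
Component likelihoods at x = 'fricative':
  L_1 = 0.28
  L_2 = 0.16
  L_3 = 0.14
  L_4 = 0.12
Multiply by the mixture weights:
  w_1·L_1 = 0.24 × 0.28 = 0.0672
  w_2·L_2 = 0.35 × 0.16 = 0.056
  w_3·L_3 = 0.19 × 0.14 = 0.0266
  w_4·L_4 = 0.22 × 0.12 = 0.0264
Denominator: 0.0672 + 0.056 + 0.0266 + 0.0264 = 0.1762
So the posterior for Language 1 is 0.0672 / 0.1762 ≈ 0.381.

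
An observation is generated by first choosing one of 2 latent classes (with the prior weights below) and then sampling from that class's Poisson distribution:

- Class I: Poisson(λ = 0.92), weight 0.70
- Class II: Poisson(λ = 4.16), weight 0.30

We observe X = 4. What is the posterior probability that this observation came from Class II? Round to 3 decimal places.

0.875

Apply Bayes' rule: the posterior for each component is proportional to its prior times its likelihood at x.
Evaluate each component's likelihood at the observed value:
  f_I = 0.0118957
  f_II = 0.194759
Prior × likelihood for each component:
  π_I·f_I = 0.70 × 0.0118957 = 0.00832697
  π_II·f_II = 0.30 × 0.194759 = 0.0584276
Sum: 0.00832697 + 0.0584276 = 0.0667546
P(Class II | x) = 0.0584276 / 0.0667546 ≈ 0.875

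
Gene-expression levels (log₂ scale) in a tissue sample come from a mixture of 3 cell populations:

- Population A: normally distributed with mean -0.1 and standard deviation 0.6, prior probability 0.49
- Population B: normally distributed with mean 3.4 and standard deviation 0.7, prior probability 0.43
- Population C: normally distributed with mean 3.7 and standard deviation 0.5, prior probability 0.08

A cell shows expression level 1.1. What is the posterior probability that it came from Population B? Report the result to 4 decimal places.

Posterior ∝ prior × likelihood, so P(k | x) ∝ π_k f_k(x); normalise over all components.
Evaluate each component's likelihood at the observed value:
  L_A = (1/(0.6·√(2π)))·exp(−(1.1−-0.1)²/(2·0.6²)) = 0.664904·exp(-2.00000) = 0.0899849
  L_B = (1/(0.7·√(2π)))·exp(−(1.1−3.4)²/(2·0.7²)) = 0.569918·exp(-5.39796) = 0.00257934
  L_C = (1/(0.5·√(2π)))·exp(−(1.1−3.7)²/(2·0.5²)) = 0.797885·exp(-13.52000) = 1.07221e-06
Unnormalised posteriors:
  π_A·L_A = 0.49 × 0.0899849 = 0.0440926
  π_B·L_B = 0.43 × 0.00257934 = 0.00110912
  π_C·L_C = 0.08 × 1.07221e-06 = 8.57766e-08
Denominator: 0.0440926 + 0.00110912 + 8.57766e-08 = 0.0452018
Responsibility of Population B: 0.00110912 / 0.0452018 ≈ 0.0245

0.0245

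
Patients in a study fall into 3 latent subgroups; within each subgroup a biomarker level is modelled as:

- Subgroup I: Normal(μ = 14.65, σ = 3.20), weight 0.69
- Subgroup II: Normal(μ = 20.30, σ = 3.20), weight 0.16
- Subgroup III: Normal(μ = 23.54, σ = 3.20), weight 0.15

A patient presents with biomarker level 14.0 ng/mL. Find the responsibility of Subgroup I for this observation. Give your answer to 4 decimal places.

The responsibility of component k is π_k f_k(x) divided by Σ_j π_j f_j(x).
Component likelihoods at x = 14.0 ng/mL:
  L_I = 0.122124
  L_II = 0.0179516
  L_III = 0.00146483
Weight by the priors:
  π_I·L_I = 0.69 × 0.122124 = 0.0842655
  π_II·L_II = 0.16 × 0.0179516 = 0.00287225
  π_III·L_III = 0.15 × 0.00146483 = 0.000219725
Normaliser: 0.0842655 + 0.00287225 + 0.000219725 = 0.0873575
Responsibility of Subgroup I: 0.0842655 / 0.0873575 ≈ 0.9646

0.9646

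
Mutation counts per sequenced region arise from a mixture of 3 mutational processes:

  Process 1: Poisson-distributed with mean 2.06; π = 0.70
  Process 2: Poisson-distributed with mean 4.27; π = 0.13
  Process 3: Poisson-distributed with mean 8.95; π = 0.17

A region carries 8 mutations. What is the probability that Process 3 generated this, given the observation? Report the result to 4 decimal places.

0.7980

Apply Bayes' rule: the posterior for each component is proportional to its prior times its likelihood at x.
Evaluate each component's likelihood at the observed value:
  f_1 = 0.00102511
  f_2 = 0.0383235
  f_3 = 0.132473
Prior × likelihood for each component:
  P(Z=1)·f_1 = 0.70 × 0.00102511 = 0.000717577
  P(Z=2)·f_2 = 0.13 × 0.0383235 = 0.00498205
  P(Z=3)·f_3 = 0.17 × 0.132473 = 0.0225205
Evidence: 0.000717577 + 0.00498205 + 0.0225205 = 0.0282201
P(Process 3 | x) = 0.0225205 / 0.0282201 ≈ 0.7980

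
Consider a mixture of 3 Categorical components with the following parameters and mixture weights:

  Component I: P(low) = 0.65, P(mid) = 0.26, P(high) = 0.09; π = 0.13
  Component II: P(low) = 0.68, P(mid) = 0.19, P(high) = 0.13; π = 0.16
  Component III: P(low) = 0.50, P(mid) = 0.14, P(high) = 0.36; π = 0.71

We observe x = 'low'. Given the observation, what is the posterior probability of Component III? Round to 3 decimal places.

By Bayes' theorem, P(k | x) = π_k f_k(x) / Σ_j π_j f_j(x).
Evaluate each component's likelihood at the observed value:
  p_I = P(low | comp) = 0.65
  p_II = P(low | comp) = 0.68
  p_III = P(low | comp) = 0.50
Prior × likelihood for each component:
  π_I·p_I = 0.13 × 0.65 = 0.0845
  π_II·p_II = 0.16 × 0.68 = 0.1088
  π_III·p_III = 0.71 × 0.5 = 0.355
Normaliser: 0.0845 + 0.1088 + 0.355 = 0.5483
So the posterior for Component III is 0.355 / 0.5483 ≈ 0.647.

0.647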